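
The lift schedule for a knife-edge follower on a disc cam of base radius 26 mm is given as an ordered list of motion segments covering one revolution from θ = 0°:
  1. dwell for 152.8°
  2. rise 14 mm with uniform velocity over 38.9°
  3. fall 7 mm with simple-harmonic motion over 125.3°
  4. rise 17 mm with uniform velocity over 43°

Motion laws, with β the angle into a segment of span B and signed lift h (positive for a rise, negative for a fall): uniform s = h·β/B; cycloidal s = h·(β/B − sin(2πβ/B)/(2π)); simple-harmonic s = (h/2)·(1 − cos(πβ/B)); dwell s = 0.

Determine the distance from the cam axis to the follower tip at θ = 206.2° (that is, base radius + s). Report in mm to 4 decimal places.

seg 1 [0°–152.8°] dwell: s stays 0.0000
seg 2 [152.8°–191.7°] uniform, h=14: full span → s += 14 → s = 14.0000
seg 3 [191.7°–317°] simple-harmonic, h=-7: θ=206.2° here. β=14.5, B=125.3. -7/2·(1 − cos(π·0.1157)) = -0.2288 → s = 13.7712
radial distance = base radius + s = 26 + 13.7712 = 39.7712

39.7712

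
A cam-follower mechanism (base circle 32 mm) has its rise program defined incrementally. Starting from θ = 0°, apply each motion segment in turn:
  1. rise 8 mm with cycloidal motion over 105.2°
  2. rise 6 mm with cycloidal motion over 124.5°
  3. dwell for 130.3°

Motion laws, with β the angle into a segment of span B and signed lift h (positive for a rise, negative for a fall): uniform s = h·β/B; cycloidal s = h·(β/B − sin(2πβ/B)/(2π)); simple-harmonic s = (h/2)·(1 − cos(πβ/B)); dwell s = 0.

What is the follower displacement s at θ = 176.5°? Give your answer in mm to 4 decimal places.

seg 1 [0°–105.2°] cycloidal, h=8: full span → s += 8 → s = 8.0000
seg 2 [105.2°–229.7°] cycloidal, h=6: θ=176.5° here. β=71.3, B=124.5. 6·(0.5727 − sin(2π·0.5727)/(2π)) = 3.8573 → s = 11.8573

11.8573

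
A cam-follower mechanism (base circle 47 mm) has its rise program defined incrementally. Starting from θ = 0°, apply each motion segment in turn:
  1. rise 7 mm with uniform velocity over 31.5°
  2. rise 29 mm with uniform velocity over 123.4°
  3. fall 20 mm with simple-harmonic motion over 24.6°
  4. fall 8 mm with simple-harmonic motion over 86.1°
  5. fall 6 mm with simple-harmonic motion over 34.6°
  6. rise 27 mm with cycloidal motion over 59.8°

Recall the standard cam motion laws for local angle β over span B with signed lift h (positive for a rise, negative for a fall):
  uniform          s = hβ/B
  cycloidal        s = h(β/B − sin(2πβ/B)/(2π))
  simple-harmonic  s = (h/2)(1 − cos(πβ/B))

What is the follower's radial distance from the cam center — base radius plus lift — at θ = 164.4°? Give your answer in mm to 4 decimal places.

seg 1 [0°–31.5°] uniform, h=7: full span → s += 7 → s = 7.0000
seg 2 [31.5°–154.9°] uniform, h=29: full span → s += 29 → s = 36.0000
seg 3 [154.9°–179.5°] simple-harmonic, h=-20: θ=164.4° here. β=9.5, B=24.6. -20/2·(1 − cos(π·0.3862)) = -6.4999 → s = 29.5001
radial distance = base radius + s = 47 + 29.5001 = 76.5001

76.5001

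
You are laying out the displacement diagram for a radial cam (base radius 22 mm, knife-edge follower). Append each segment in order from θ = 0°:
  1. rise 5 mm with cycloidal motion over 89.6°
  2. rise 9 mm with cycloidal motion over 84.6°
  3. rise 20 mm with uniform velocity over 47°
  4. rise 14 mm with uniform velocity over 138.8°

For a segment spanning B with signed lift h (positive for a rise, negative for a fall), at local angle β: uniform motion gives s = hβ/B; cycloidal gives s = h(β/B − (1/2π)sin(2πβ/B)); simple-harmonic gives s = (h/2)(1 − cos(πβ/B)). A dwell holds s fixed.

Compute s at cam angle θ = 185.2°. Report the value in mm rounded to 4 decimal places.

seg 1 [0°–89.6°] cycloidal, h=5: full span → s += 5 → s = 5.0000
seg 2 [89.6°–174.2°] cycloidal, h=9: full span → s += 9 → s = 14.0000
seg 3 [174.2°–221.2°] uniform, h=20: θ=185.2° here. β=11, B=47. 20·11/47 = 4.6809 → s = 18.6809

18.6809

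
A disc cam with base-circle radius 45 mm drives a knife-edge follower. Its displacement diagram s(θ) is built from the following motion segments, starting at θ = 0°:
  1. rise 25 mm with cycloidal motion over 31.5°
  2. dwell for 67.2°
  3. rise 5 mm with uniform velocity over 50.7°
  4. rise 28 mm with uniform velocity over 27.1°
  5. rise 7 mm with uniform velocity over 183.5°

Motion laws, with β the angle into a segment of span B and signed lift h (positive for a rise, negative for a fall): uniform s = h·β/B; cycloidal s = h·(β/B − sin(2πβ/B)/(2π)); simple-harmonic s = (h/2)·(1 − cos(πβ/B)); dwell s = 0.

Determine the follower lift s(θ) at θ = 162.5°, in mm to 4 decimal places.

seg 1 [0°–31.5°] cycloidal, h=25: full span → s += 25 → s = 25.0000
seg 2 [31.5°–98.7°] dwell: s stays 25.0000
seg 3 [98.7°–149.4°] uniform, h=5: full span → s += 5 → s = 30.0000
seg 4 [149.4°–176.5°] uniform, h=28: θ=162.5° here. β=13.1, B=27.1. 28·13.1/27.1 = 13.5351 → s = 43.5351

43.5351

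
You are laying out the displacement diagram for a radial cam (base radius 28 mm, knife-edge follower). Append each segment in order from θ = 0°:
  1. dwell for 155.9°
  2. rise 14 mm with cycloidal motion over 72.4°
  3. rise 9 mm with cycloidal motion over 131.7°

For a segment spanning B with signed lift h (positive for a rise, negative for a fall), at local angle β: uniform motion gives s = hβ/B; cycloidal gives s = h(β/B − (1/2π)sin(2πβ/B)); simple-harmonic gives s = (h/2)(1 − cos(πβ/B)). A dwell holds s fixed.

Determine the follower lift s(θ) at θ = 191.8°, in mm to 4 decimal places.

seg 1 [0°–155.9°] dwell: s stays 0.0000
seg 2 [155.9°–228.3°] cycloidal, h=14: θ=191.8° here. β=35.9, B=72.4. 14·(0.4959 − sin(2π·0.4959)/(2π)) = 6.8840 → s = 6.8840

6.8840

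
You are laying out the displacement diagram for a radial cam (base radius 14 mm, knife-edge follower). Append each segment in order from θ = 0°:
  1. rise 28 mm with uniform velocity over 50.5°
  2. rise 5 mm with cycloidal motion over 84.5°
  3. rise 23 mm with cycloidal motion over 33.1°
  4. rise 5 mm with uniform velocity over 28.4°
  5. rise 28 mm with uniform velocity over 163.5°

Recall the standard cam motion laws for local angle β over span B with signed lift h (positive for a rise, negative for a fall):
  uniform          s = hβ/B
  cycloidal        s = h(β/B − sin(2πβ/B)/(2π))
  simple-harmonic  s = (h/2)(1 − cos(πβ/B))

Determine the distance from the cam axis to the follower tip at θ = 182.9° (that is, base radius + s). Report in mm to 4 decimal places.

seg 1 [0°–50.5°] uniform, h=28: full span → s += 28 → s = 28.0000
seg 2 [50.5°–135°] cycloidal, h=5: full span → s += 5 → s = 33.0000
seg 3 [135°–168.1°] cycloidal, h=23: full span → s += 23 → s = 56.0000
seg 4 [168.1°–196.5°] uniform, h=5: θ=182.9° here. β=14.8, B=28.4. 5·14.8/28.4 = 2.6056 → s = 58.6056
radial distance = base radius + s = 14 + 58.6056 = 72.6056

72.6056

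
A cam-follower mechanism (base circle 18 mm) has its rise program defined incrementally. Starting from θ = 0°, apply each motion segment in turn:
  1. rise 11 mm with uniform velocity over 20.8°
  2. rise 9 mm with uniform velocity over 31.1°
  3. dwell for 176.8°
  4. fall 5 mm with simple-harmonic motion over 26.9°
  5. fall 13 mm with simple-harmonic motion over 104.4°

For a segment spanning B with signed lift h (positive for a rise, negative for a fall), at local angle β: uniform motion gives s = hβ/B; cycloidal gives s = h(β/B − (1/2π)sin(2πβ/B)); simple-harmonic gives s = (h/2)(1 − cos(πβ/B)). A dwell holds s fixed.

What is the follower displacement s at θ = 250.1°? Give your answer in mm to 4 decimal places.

seg 1 [0°–20.8°] uniform, h=11: full span → s += 11 → s = 11.0000
seg 2 [20.8°–51.9°] uniform, h=9: full span → s += 9 → s = 20.0000
seg 3 [51.9°–228.7°] dwell: s stays 20.0000
seg 4 [228.7°–255.6°] simple-harmonic, h=-5: θ=250.1° here. β=21.4, B=26.9. -5/2·(1 − cos(π·0.7955)) = -4.5018 → s = 15.4982

15.4982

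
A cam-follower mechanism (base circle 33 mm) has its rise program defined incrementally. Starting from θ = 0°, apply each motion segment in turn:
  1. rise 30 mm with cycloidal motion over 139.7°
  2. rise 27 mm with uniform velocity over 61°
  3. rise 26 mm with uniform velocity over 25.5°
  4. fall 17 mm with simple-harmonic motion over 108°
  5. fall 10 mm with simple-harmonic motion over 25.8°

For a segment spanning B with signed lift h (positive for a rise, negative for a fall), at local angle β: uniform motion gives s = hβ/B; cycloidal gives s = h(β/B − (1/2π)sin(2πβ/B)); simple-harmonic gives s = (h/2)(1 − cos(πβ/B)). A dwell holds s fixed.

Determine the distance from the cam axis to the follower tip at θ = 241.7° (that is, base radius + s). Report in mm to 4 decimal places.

seg 1 [0°–139.7°] cycloidal, h=30: full span → s += 30 → s = 30.0000
seg 2 [139.7°–200.7°] uniform, h=27: full span → s += 27 → s = 57.0000
seg 3 [200.7°–226.2°] uniform, h=26: full span → s += 26 → s = 83.0000
seg 4 [226.2°–334.2°] simple-harmonic, h=-17: θ=241.7° here. β=15.5, B=108. -17/2·(1 − cos(π·0.1435)) = -0.8494 → s = 82.1506
radial distance = base radius + s = 33 + 82.1506 = 115.1506

115.1506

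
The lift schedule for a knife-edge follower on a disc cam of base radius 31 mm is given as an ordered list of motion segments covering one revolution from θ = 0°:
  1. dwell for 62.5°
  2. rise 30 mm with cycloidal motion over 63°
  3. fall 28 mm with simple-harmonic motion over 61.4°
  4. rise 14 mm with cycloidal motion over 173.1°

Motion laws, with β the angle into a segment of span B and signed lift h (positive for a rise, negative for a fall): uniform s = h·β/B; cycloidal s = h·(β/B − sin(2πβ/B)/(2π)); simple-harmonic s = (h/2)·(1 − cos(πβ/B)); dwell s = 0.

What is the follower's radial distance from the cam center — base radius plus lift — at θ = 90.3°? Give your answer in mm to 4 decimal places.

seg 1 [0°–62.5°] dwell: s stays 0.0000
seg 2 [62.5°–125.5°] cycloidal, h=30: θ=90.3° here. β=27.8, B=63. 30·(0.4413 − sin(2π·0.4413)/(2π)) = 11.5159 → s = 11.5159
radial distance = base radius + s = 31 + 11.5159 = 42.5159

42.5159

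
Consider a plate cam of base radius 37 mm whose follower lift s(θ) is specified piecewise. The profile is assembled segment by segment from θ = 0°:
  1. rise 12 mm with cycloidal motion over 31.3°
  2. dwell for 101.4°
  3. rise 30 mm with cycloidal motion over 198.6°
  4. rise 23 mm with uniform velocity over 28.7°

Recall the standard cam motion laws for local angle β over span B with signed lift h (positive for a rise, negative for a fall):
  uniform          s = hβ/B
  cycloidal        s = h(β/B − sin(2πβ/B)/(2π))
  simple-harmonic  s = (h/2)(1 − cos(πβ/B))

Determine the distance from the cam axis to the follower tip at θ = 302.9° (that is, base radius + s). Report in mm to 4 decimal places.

seg 1 [0°–31.3°] cycloidal, h=12: full span → s += 12 → s = 12.0000
seg 2 [31.3°–132.7°] dwell: s stays 12.0000
seg 3 [132.7°–331.3°] cycloidal, h=30: θ=302.9° here. β=170.2, B=198.6. 30·(0.8570 − sin(2π·0.8570)/(2π)) = 29.4456 → s = 41.4456
radial distance = base radius + s = 37 + 41.4456 = 78.4456

78.4456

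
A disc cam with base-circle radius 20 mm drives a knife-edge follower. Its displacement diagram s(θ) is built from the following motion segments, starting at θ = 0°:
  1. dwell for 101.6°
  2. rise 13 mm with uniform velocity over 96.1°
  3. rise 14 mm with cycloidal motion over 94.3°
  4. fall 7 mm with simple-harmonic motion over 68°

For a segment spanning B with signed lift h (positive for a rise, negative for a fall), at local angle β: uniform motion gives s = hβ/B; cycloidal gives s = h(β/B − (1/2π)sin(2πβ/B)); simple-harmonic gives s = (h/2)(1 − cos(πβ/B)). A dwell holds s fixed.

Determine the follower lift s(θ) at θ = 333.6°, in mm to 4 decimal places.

seg 1 [0°–101.6°] dwell: s stays 0.0000
seg 2 [101.6°–197.7°] uniform, h=13: full span → s += 13 → s = 13.0000
seg 3 [197.7°–292°] cycloidal, h=14: full span → s += 14 → s = 27.0000
seg 4 [292°–360°] simple-harmonic, h=-7: θ=333.6° here. β=41.6, B=68. -7/2·(1 − cos(π·0.6118)) = -4.7038 → s = 22.2962

22.2962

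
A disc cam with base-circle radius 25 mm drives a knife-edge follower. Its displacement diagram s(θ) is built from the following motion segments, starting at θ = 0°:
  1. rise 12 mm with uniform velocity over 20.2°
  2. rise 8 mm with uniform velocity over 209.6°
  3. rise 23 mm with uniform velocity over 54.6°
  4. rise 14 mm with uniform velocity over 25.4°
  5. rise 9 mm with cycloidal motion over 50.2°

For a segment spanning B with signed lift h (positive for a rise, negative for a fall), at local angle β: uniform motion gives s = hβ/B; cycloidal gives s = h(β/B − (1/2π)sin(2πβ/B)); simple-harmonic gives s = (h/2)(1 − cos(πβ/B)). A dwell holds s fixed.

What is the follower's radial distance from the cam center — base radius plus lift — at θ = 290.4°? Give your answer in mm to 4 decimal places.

seg 1 [0°–20.2°] uniform, h=12: full span → s += 12 → s = 12.0000
seg 2 [20.2°–229.8°] uniform, h=8: full span → s += 8 → s = 20.0000
seg 3 [229.8°–284.4°] uniform, h=23: full span → s += 23 → s = 43.0000
seg 4 [284.4°–309.8°] uniform, h=14: θ=290.4° here. β=6, B=25.4. 14·6/25.4 = 3.3071 → s = 46.3071
radial distance = base radius + s = 25 + 46.3071 = 71.3071

71.3071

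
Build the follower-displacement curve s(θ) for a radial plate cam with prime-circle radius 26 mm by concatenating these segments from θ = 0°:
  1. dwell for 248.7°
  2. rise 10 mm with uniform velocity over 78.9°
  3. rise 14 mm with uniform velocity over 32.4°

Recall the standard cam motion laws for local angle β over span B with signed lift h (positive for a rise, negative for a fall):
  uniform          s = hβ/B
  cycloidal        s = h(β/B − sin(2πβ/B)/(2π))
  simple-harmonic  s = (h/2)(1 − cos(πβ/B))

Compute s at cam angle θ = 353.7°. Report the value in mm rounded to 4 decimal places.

seg 1 [0°–248.7°] dwell: s stays 0.0000
seg 2 [248.7°–327.6°] uniform, h=10: full span → s += 10 → s = 10.0000
seg 3 [327.6°–360°] uniform, h=14: θ=353.7° here. β=26.1, B=32.4. 14·26.1/32.4 = 11.2778 → s = 21.2778

21.2778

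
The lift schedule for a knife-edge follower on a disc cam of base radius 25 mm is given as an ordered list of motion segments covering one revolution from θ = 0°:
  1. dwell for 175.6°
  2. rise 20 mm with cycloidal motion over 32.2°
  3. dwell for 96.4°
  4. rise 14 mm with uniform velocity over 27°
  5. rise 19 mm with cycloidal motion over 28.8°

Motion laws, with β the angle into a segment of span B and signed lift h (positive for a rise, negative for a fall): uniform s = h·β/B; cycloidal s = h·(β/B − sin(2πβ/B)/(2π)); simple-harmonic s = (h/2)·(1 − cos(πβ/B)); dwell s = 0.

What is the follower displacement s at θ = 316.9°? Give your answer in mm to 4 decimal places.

seg 1 [0°–175.6°] dwell: s stays 0.0000
seg 2 [175.6°–207.8°] cycloidal, h=20: full span → s += 20 → s = 20.0000
seg 3 [207.8°–304.2°] dwell: s stays 20.0000
seg 4 [304.2°–331.2°] uniform, h=14: θ=316.9° here. β=12.7, B=27. 14·12.7/27 = 6.5852 → s = 26.5852

26.5852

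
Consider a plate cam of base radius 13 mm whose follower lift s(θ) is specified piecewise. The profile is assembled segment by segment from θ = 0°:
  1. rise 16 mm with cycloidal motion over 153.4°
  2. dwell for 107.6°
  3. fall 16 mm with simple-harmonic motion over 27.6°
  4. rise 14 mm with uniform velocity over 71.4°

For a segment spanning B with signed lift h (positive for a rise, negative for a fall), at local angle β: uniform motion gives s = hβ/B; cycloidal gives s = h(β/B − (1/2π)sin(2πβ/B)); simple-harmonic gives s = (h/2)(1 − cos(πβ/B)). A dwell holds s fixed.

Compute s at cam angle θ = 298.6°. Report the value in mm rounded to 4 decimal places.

seg 1 [0°–153.4°] cycloidal, h=16: full span → s += 16 → s = 16.0000
seg 2 [153.4°–261°] dwell: s stays 16.0000
seg 3 [261°–288.6°] simple-harmonic, h=-16: full span → s += -16 → s = 0.0000
seg 4 [288.6°–360°] uniform, h=14: θ=298.6° here. β=10, B=71.4. 14·10/71.4 = 1.9608 → s = 1.9608

1.9608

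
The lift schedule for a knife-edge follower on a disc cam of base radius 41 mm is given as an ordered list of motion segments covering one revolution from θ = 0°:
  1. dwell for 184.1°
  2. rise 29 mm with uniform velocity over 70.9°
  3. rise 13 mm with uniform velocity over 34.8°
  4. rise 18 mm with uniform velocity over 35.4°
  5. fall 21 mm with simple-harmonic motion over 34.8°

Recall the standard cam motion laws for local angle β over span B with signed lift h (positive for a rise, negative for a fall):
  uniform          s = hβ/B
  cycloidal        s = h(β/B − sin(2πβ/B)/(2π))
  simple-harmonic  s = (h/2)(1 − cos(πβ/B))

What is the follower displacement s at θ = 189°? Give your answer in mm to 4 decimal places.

seg 1 [0°–184.1°] dwell: s stays 0.0000
seg 2 [184.1°–255°] uniform, h=29: θ=189° here. β=4.9, B=70.9. 29·4.9/70.9 = 2.0042 → s = 2.0042

2.0042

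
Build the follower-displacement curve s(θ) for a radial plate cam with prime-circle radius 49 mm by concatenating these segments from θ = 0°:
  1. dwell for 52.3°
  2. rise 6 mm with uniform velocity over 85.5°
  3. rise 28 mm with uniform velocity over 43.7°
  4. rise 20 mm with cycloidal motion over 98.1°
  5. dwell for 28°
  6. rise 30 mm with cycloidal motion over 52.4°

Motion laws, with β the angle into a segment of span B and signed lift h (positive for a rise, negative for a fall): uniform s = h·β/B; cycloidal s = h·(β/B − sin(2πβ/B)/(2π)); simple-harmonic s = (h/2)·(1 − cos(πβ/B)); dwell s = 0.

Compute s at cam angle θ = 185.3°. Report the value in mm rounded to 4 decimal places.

seg 1 [0°–52.3°] dwell: s stays 0.0000
seg 2 [52.3°–137.8°] uniform, h=6: full span → s += 6 → s = 6.0000
seg 3 [137.8°–181.5°] uniform, h=28: full span → s += 28 → s = 34.0000
seg 4 [181.5°–279.6°] cycloidal, h=20: θ=185.3° here. β=3.8, B=98.1. 20·(0.0387 − sin(2π·0.0387)/(2π)) = 0.0076 → s = 34.0076

34.0076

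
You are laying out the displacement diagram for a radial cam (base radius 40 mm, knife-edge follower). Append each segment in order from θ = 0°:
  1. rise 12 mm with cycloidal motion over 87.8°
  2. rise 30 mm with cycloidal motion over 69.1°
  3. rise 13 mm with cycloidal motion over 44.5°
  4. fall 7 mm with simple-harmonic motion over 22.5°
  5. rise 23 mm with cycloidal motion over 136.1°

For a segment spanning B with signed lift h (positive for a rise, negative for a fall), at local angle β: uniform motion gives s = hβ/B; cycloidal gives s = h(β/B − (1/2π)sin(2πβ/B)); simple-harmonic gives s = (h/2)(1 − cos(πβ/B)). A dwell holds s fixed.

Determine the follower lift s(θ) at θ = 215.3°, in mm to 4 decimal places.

seg 1 [0°–87.8°] cycloidal, h=12: full span → s += 12 → s = 12.0000
seg 2 [87.8°–156.9°] cycloidal, h=30: full span → s += 30 → s = 42.0000
seg 3 [156.9°–201.4°] cycloidal, h=13: full span → s += 13 → s = 55.0000
seg 4 [201.4°–223.9°] simple-harmonic, h=-7: θ=215.3° here. β=13.9, B=22.5. -7/2·(1 − cos(π·0.6178)) = -4.7657 → s = 50.2343

50.2343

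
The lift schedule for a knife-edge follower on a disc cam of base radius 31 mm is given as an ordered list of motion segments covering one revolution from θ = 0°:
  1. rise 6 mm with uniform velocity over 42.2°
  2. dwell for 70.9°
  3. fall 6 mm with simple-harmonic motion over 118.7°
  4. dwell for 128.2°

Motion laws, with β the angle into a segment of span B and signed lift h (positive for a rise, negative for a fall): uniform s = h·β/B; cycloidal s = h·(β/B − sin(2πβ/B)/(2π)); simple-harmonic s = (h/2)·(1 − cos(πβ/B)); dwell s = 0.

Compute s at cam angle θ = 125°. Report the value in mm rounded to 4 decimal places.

seg 1 [0°–42.2°] uniform, h=6: full span → s += 6 → s = 6.0000
seg 2 [42.2°–113.1°] dwell: s stays 6.0000
seg 3 [113.1°–231.8°] simple-harmonic, h=-6: θ=125° here. β=11.9, B=118.7. -6/2·(1 − cos(π·0.1003)) = -0.1476 → s = 5.8524

5.8524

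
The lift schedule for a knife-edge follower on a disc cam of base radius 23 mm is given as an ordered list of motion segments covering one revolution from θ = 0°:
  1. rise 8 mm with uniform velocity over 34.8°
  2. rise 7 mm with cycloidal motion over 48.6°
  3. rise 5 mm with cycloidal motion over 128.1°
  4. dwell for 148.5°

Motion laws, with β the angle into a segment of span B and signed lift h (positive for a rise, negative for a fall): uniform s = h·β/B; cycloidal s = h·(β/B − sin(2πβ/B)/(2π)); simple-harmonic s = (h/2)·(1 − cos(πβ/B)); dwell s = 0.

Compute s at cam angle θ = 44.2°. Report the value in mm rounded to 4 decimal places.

seg 1 [0°–34.8°] uniform, h=8: full span → s += 8 → s = 8.0000
seg 2 [34.8°–83.4°] cycloidal, h=7: θ=44.2° here. β=9.4, B=48.6. 7·(0.1934 − sin(2π·0.1934)/(2π)) = 0.3095 → s = 8.3095

8.3095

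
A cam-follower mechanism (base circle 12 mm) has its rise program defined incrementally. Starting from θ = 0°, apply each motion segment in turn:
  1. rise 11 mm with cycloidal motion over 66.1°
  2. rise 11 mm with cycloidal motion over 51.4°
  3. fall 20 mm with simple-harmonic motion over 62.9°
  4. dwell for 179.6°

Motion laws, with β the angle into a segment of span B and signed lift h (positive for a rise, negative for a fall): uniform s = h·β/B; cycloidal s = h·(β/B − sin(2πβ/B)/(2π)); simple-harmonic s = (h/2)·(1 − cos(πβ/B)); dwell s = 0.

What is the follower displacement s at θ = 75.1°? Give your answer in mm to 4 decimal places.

seg 1 [0°–66.1°] cycloidal, h=11: full span → s += 11 → s = 11.0000
seg 2 [66.1°–117.5°] cycloidal, h=11: θ=75.1° here. β=9, B=51.4. 11·(0.1751 − sin(2π·0.1751)/(2π)) = 0.3657 → s = 11.3657

11.3657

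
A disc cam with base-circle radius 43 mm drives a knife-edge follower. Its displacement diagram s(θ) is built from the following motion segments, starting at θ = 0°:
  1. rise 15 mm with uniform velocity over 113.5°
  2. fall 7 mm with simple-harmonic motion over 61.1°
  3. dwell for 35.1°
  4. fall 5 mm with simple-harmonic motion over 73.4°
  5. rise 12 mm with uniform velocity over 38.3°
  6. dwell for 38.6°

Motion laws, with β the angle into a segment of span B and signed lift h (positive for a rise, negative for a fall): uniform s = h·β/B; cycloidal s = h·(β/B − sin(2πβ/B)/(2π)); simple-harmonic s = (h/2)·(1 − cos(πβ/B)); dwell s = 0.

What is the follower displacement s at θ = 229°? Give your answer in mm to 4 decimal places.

seg 1 [0°–113.5°] uniform, h=15: full span → s += 15 → s = 15.0000
seg 2 [113.5°–174.6°] simple-harmonic, h=-7: full span → s += -7 → s = 8.0000
seg 3 [174.6°–209.7°] dwell: s stays 8.0000
seg 4 [209.7°–283.1°] simple-harmonic, h=-5: θ=229° here. β=19.3, B=73.4. -5/2·(1 − cos(π·0.2629)) = -0.8056 → s = 7.1944

7.1944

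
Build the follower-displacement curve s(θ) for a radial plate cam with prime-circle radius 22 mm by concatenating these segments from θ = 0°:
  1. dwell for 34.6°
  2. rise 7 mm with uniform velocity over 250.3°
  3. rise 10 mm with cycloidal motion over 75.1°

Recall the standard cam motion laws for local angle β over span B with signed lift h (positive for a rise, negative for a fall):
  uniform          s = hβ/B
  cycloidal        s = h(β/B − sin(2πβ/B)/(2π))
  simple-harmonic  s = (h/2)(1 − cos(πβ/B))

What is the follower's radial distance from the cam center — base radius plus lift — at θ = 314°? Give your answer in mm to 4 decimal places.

seg 1 [0°–34.6°] dwell: s stays 0.0000
seg 2 [34.6°–284.9°] uniform, h=7: full span → s += 7 → s = 7.0000
seg 3 [284.9°–360°] cycloidal, h=10: θ=314° here. β=29.1, B=75.1. 10·(0.3875 − sin(2π·0.3875)/(2π)) = 2.8411 → s = 9.8411
radial distance = base radius + s = 22 + 9.8411 = 31.8411

31.8411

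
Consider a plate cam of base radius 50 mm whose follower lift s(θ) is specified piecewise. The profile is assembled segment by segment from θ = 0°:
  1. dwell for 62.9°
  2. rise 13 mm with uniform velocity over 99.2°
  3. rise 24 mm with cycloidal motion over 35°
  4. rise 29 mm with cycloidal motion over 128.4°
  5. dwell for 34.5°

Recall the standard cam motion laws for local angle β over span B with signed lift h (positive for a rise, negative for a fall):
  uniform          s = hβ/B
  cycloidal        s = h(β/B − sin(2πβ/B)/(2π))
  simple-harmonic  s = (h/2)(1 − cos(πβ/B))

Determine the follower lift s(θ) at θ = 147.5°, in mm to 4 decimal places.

seg 1 [0°–62.9°] dwell: s stays 0.0000
seg 2 [62.9°–162.1°] uniform, h=13: θ=147.5° here. β=84.6, B=99.2. 13·84.6/99.2 = 11.0867 → s = 11.0867

11.0867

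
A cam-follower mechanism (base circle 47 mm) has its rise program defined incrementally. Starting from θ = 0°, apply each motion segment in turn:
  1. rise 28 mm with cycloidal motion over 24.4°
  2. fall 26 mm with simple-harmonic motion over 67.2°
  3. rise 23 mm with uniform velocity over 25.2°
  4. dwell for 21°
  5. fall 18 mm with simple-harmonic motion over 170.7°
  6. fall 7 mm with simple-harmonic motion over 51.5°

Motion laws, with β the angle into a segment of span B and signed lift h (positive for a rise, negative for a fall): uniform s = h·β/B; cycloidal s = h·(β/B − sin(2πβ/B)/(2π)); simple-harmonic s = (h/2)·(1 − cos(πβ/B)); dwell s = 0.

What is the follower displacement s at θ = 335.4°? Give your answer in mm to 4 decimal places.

seg 1 [0°–24.4°] cycloidal, h=28: full span → s += 28 → s = 28.0000
seg 2 [24.4°–91.6°] simple-harmonic, h=-26: full span → s += -26 → s = 2.0000
seg 3 [91.6°–116.8°] uniform, h=23: full span → s += 23 → s = 25.0000
seg 4 [116.8°–137.8°] dwell: s stays 25.0000
seg 5 [137.8°–308.5°] simple-harmonic, h=-18: full span → s += -18 → s = 7.0000
seg 6 [308.5°–360°] simple-harmonic, h=-7: θ=335.4° here. β=26.9, B=51.5. -7/2·(1 − cos(π·0.5223)) = -3.7453 → s = 3.2547

3.2547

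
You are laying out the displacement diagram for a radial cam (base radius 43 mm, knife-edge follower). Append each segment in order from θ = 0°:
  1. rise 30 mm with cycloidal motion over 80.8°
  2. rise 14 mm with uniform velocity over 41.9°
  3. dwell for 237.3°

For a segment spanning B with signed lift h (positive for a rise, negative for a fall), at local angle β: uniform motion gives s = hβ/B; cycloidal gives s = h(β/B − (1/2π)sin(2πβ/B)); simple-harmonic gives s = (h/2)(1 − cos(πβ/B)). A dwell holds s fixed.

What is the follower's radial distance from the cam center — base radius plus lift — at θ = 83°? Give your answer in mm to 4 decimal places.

seg 1 [0°–80.8°] cycloidal, h=30: full span → s += 30 → s = 30.0000
seg 2 [80.8°–122.7°] uniform, h=14: θ=83° here. β=2.2, B=41.9. 14·2.2/41.9 = 0.7351 → s = 30.7351
radial distance = base radius + s = 43 + 30.7351 = 73.7351

73.7351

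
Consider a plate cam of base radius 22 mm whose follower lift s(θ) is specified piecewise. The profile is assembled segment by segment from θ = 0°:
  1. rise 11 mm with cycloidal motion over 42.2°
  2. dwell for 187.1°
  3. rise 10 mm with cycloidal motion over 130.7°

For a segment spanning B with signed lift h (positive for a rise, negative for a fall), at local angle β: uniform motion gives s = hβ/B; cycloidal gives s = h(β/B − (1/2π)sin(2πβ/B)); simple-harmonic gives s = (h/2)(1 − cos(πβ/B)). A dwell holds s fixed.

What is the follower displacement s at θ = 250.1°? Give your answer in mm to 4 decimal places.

seg 1 [0°–42.2°] cycloidal, h=11: full span → s += 11 → s = 11.0000
seg 2 [42.2°–229.3°] dwell: s stays 11.0000
seg 3 [229.3°–360°] cycloidal, h=10: θ=250.1° here. β=20.8, B=130.7. 10·(0.1591 − sin(2π·0.1591)/(2π)) = 0.2523 → s = 11.2523

11.2523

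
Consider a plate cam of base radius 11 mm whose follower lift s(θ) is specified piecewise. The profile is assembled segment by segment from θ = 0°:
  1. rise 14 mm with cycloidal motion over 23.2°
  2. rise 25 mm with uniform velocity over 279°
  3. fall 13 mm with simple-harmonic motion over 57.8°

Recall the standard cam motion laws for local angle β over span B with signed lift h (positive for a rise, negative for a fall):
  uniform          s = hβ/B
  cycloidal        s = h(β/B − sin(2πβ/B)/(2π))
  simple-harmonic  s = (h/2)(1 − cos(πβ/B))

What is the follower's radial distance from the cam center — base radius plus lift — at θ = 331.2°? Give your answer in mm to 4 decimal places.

seg 1 [0°–23.2°] cycloidal, h=14: full span → s += 14 → s = 14.0000
seg 2 [23.2°–302.2°] uniform, h=25: full span → s += 25 → s = 39.0000
seg 3 [302.2°–360°] simple-harmonic, h=-13: θ=331.2° here. β=29, B=57.8. -13/2·(1 − cos(π·0.5017)) = -6.5353 → s = 32.4647
radial distance = base radius + s = 11 + 32.4647 = 43.4647

43.4647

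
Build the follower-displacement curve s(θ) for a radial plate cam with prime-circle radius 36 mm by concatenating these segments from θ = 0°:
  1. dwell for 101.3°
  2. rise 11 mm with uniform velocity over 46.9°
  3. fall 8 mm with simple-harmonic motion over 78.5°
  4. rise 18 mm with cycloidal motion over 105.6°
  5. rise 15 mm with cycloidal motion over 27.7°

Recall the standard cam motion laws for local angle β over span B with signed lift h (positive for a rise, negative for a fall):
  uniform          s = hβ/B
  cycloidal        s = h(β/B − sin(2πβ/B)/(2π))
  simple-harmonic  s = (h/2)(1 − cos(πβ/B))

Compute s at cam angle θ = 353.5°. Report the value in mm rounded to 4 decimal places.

seg 1 [0°–101.3°] dwell: s stays 0.0000
seg 2 [101.3°–148.2°] uniform, h=11: full span → s += 11 → s = 11.0000
seg 3 [148.2°–226.7°] simple-harmonic, h=-8: full span → s += -8 → s = 3.0000
seg 4 [226.7°–332.3°] cycloidal, h=18: full span → s += 18 → s = 21.0000
seg 5 [332.3°–360°] cycloidal, h=15: θ=353.5° here. β=21.2, B=27.7. 15·(0.7653 − sin(2π·0.7653)/(2π)) = 13.8564 → s = 34.8564

34.8564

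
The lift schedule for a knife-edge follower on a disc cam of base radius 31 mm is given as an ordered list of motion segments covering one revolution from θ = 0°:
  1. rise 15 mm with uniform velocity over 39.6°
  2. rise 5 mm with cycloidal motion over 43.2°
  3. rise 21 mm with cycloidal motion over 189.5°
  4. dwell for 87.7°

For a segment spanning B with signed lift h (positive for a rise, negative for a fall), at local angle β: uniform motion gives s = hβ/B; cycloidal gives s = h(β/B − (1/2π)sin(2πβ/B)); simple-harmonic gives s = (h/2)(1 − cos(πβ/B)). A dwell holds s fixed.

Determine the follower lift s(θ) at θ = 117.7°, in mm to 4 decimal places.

seg 1 [0°–39.6°] uniform, h=15: full span → s += 15 → s = 15.0000
seg 2 [39.6°–82.8°] cycloidal, h=5: full span → s += 5 → s = 20.0000
seg 3 [82.8°–272.3°] cycloidal, h=21: θ=117.7° here. β=34.9, B=189.5. 21·(0.1842 − sin(2π·0.1842)/(2π)) = 0.8072 → s = 20.8072

20.8072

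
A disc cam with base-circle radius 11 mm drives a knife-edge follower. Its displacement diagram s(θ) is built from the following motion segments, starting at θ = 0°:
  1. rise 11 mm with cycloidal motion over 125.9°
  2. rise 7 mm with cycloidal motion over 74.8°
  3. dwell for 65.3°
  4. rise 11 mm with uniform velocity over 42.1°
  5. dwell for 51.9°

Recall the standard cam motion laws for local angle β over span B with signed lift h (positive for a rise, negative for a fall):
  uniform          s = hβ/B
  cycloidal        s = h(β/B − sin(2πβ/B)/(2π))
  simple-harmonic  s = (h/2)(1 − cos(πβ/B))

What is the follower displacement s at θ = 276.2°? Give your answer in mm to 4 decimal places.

seg 1 [0°–125.9°] cycloidal, h=11: full span → s += 11 → s = 11.0000
seg 2 [125.9°–200.7°] cycloidal, h=7: full span → s += 7 → s = 18.0000
seg 3 [200.7°–266°] dwell: s stays 18.0000
seg 4 [266°–308.1°] uniform, h=11: θ=276.2° here. β=10.2, B=42.1. 11·10.2/42.1 = 2.6651 → s = 20.6651

20.6651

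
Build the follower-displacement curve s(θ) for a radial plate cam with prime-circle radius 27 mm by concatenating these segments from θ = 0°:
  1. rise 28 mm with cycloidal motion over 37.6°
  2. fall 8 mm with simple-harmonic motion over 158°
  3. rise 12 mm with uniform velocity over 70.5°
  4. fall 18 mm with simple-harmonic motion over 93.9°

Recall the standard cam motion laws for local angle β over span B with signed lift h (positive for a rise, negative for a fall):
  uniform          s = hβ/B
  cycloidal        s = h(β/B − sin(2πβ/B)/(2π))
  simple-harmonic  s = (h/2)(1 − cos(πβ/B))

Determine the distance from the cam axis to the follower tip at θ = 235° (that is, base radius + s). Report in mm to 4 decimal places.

seg 1 [0°–37.6°] cycloidal, h=28: full span → s += 28 → s = 28.0000
seg 2 [37.6°–195.6°] simple-harmonic, h=-8: full span → s += -8 → s = 20.0000
seg 3 [195.6°–266.1°] uniform, h=12: θ=235° here. β=39.4, B=70.5. 12·39.4/70.5 = 6.7064 → s = 26.7064
radial distance = base radius + s = 27 + 26.7064 = 53.7064

53.7064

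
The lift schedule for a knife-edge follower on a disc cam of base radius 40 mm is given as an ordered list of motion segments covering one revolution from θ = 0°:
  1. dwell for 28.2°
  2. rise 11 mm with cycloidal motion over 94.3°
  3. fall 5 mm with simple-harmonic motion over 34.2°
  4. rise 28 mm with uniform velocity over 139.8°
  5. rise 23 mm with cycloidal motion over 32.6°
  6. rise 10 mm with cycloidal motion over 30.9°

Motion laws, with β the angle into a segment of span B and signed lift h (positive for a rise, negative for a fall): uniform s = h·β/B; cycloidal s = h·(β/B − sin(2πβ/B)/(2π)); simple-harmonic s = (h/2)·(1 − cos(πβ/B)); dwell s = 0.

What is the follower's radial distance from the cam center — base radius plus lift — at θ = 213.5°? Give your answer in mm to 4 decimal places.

seg 1 [0°–28.2°] dwell: s stays 0.0000
seg 2 [28.2°–122.5°] cycloidal, h=11: full span → s += 11 → s = 11.0000
seg 3 [122.5°–156.7°] simple-harmonic, h=-5: full span → s += -5 → s = 6.0000
seg 4 [156.7°–296.5°] uniform, h=28: θ=213.5° here. β=56.8, B=139.8. 28·56.8/139.8 = 11.3763 → s = 17.3763
radial distance = base radius + s = 40 + 17.3763 = 57.3763

57.3763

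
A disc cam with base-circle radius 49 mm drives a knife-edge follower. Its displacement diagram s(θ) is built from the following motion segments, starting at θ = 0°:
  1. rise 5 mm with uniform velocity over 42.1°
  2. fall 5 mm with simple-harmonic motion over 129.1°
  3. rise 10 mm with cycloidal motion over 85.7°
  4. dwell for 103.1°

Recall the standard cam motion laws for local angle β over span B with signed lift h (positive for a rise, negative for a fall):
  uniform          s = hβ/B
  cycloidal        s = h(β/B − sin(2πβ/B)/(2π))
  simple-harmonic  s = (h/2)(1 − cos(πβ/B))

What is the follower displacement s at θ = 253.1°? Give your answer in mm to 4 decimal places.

seg 1 [0°–42.1°] uniform, h=5: full span → s += 5 → s = 5.0000
seg 2 [42.1°–171.2°] simple-harmonic, h=-5: full span → s += -5 → s = 0.0000
seg 3 [171.2°–256.9°] cycloidal, h=10: θ=253.1° here. β=81.9, B=85.7. 10·(0.9557 − sin(2π·0.9557)/(2π)) = 9.9943 → s = 9.9943

9.9943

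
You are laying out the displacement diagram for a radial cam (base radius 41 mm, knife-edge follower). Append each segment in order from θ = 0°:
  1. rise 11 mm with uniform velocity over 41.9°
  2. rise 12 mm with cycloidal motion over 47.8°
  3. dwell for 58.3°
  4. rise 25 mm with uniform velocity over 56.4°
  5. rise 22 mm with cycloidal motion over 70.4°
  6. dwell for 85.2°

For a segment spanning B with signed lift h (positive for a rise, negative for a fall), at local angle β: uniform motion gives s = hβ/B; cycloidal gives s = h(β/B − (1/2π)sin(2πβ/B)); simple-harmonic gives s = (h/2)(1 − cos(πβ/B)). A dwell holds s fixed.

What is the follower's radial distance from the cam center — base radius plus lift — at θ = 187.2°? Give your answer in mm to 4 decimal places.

seg 1 [0°–41.9°] uniform, h=11: full span → s += 11 → s = 11.0000
seg 2 [41.9°–89.7°] cycloidal, h=12: full span → s += 12 → s = 23.0000
seg 3 [89.7°–148°] dwell: s stays 23.0000
seg 4 [148°–204.4°] uniform, h=25: θ=187.2° here. β=39.2, B=56.4. 25·39.2/56.4 = 17.3759 → s = 40.3759
radial distance = base radius + s = 41 + 40.3759 = 81.3759

81.3759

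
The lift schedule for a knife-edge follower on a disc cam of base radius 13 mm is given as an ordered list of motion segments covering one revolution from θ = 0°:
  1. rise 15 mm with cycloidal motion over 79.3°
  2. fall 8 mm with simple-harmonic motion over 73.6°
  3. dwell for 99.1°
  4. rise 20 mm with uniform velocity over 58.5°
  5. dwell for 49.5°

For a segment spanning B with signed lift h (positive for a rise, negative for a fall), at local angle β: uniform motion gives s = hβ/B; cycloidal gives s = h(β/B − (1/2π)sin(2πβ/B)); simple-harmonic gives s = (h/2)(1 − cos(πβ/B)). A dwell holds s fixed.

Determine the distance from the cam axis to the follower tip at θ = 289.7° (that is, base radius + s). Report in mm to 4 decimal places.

seg 1 [0°–79.3°] cycloidal, h=15: full span → s += 15 → s = 15.0000
seg 2 [79.3°–152.9°] simple-harmonic, h=-8: full span → s += -8 → s = 7.0000
seg 3 [152.9°–252°] dwell: s stays 7.0000
seg 4 [252°–310.5°] uniform, h=20: θ=289.7° here. β=37.7, B=58.5. 20·37.7/58.5 = 12.8889 → s = 19.8889
radial distance = base radius + s = 13 + 19.8889 = 32.8889

32.8889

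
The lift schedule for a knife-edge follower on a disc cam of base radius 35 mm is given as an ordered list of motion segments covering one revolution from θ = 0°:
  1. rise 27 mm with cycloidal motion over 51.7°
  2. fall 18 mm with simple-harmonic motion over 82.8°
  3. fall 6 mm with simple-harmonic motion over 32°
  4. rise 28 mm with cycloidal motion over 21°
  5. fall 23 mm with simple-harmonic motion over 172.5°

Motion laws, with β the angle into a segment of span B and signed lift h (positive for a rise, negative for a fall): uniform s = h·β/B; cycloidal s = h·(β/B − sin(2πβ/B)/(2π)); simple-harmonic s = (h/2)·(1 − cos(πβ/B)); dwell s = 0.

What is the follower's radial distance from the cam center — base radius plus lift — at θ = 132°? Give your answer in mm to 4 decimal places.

seg 1 [0°–51.7°] cycloidal, h=27: full span → s += 27 → s = 27.0000
seg 2 [51.7°–134.5°] simple-harmonic, h=-18: θ=132° here. β=80.3, B=82.8. -18/2·(1 − cos(π·0.9698)) = -17.9595 → s = 9.0405
radial distance = base radius + s = 35 + 9.0405 = 44.0405

44.0405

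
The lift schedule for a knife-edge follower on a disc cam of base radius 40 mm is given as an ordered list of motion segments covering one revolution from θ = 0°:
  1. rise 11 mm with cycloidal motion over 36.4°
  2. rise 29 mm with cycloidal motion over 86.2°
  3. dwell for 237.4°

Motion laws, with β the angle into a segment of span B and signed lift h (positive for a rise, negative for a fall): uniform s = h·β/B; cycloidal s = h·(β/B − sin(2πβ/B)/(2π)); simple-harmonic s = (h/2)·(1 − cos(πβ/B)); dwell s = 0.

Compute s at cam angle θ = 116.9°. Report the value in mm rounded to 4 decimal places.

seg 1 [0°–36.4°] cycloidal, h=11: full span → s += 11 → s = 11.0000
seg 2 [36.4°–122.6°] cycloidal, h=29: θ=116.9° here. β=80.5, B=86.2. 29·(0.9339 − sin(2π·0.9339)/(2π)) = 28.9453 → s = 39.9453

39.9453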